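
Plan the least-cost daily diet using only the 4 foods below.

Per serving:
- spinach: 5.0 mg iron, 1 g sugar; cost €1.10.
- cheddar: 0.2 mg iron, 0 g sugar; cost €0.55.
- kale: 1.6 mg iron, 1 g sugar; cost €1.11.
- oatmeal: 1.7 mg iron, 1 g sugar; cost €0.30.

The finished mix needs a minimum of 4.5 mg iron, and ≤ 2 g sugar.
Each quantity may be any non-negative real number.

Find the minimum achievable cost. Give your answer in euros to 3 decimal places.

Let x1 = servings of spinach, x2 = servings of cheddar, x3 = servings of kale, x4 = servings of oatmeal.
min 1.1x1 + 0.55x2 + 1.11x3 + 0.3x4 with:
  5x1 + 0.2x2 + 1.6x3 + 1.7x4 ≥ 4.5   (iron)
  1x1 + 1x3 + 1x4 ≤ 2   (sugar)
  x1, x2, x3, x4 ≥ 0.
The cheapest feasible vertex uses only spinach, oatmeal; cheddar, kale are not used. There the iron and sugar constraints are tight.
Solving gives x1 = 0.3333, x4 = 1.667.
Total cost: 1.1·0.3333 + 0.3·1.667 = 0.86673.

€0.867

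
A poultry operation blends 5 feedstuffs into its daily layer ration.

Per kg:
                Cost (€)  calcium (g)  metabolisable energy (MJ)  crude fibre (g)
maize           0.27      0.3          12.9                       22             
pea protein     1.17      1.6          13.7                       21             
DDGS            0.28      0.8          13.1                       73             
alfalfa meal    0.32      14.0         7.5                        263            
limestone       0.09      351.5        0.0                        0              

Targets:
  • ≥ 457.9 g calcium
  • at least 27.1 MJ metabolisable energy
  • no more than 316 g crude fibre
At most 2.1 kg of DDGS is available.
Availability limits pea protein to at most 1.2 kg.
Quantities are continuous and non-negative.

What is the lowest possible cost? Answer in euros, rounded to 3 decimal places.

Set it up as a linear program. Let x1 = kg of maize, x2 = kg of pea protein, x3 = kg of DDGS, x4 = kg of alfalfa meal, x5 = kg of limestone.
Minimize 0.27x1 + 1.17x2 + 0.28x3 + 0.32x4 + 0.09x5 subject to:
  0.3x1 + 1.6x2 + 0.8x3 + 14x4 + 351.5x5 ≥ 457.9   (calcium)
  12.9x1 + 13.7x2 + 13.1x3 + 7.5x4 ≥ 27.1   (metabolisable energy)
  22x1 + 21x2 + 73x3 + 263x4 ≤ 316   (crude fibre)
  x3 ≤ 2.1
  x2 ≤ 1.2
  x1, x2, x3, x4, x5 ≥ 0.
At the optimum only maize, limestone are positive (pea protein, DDGS, alfalfa meal = 0). Binding constraints: calcium and metabolisable energy.
So maize = 2.101 kg, limestone = 1.301 kg.
Objective = 0.27·2.101 + 0.09·1.301 = 0.68436.

€0.684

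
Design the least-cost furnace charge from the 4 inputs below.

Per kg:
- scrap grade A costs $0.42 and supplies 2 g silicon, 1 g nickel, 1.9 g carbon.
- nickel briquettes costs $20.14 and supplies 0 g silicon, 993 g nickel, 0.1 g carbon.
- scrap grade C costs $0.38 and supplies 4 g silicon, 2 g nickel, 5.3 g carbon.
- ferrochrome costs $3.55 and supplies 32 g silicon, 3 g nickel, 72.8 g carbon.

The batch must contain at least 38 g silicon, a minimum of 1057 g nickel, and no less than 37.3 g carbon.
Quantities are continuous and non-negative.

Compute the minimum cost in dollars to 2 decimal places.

Let x1 = kg of scrap grade A, x2 = kg of nickel briquettes, x3 = kg of scrap grade C, x4 = kg of ferrochrome.
Minimize 0.42x1 + 20.14x2 + 0.38x3 + 3.55x4 subject to:
  2x1 + 4x3 + 32x4 ≥ 38   (silicon)
  1x1 + 993x2 + 2x3 + 3x4 ≥ 1057   (nickel)
  1.9x1 + 0.1x2 + 5.3x3 + 72.8x4 ≥ 37.3   (carbon)
  x1, x2, x3, x4 ≥ 0.
The optimal basis is {nickel briquettes, scrap grade C}; scrap grade A, ferrochrome drop out. The silicon and nickel requirements are met with equality.
Solving gives x2 = 1.045, x3 = 9.5.
Cost = 20.14·1.045 + 0.38·9.5 = 24.6563.

$24.66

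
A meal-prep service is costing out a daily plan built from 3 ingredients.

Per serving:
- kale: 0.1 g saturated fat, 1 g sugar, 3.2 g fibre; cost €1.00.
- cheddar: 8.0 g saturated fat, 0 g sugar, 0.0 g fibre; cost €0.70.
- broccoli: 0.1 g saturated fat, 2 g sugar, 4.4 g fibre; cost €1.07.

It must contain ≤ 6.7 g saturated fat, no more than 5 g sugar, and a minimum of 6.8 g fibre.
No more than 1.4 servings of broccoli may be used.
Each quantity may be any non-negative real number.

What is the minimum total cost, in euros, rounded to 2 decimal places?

€1.70

Set it up as a linear program. Let x1 = servings of kale, x2 = servings of cheddar, x3 = servings of broccoli.
Minimize 1x1 + 0.7x2 + 1.07x3 s.t.:
  0.1x1 + 8x2 + 0.1x3 ≤ 6.7   (saturated fat)
  1x1 + 2x3 ≤ 5   (sugar)
  3.2x1 + 4.4x3 ≥ 6.8   (fibre)
  x3 ≤ 1.4
  x1, x2, x3 ≥ 0.
At the optimum only kale, broccoli are positive (cheddar = 0). There the fibre and the broccoli cap constraints are tight.
Solving gives x1 = 0.2, x3 = 1.4.
Hence cost = 1·0.2 + 1.07·1.4 = €1.6980.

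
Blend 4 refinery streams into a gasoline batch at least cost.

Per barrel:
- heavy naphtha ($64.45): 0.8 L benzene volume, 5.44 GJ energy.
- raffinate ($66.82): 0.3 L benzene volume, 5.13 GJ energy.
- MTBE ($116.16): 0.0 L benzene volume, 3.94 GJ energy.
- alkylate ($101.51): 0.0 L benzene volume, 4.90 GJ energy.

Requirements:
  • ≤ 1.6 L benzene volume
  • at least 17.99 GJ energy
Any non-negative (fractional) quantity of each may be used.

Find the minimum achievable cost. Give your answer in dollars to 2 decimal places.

$227.04

Let x1 = barrels of heavy naphtha, x2 = barrels of raffinate, x3 = barrels of MTBE, x4 = barrels of alkylate.
Minimize 64.45x1 + 66.82x2 + 116.16x3 + 101.51x4 with:
  0.8x1 + 0.3x2 ≤ 1.6   (benzene volume)
  5.44x1 + 5.13x2 + 3.94x3 + 4.9x4 ≥ 17.99   (energy)
  x1, x2, x3, x4 ≥ 0.
The minimum-cost mix takes nothing from MTBE, alkylate — only heavy naphtha, raffinate. Binding constraints: benzene volume and energy.
Solving gives x1 = 1.1371, x2 = 2.301.
Objective = 64.45·1.1371 + 66.82·2.301 = 227.0389.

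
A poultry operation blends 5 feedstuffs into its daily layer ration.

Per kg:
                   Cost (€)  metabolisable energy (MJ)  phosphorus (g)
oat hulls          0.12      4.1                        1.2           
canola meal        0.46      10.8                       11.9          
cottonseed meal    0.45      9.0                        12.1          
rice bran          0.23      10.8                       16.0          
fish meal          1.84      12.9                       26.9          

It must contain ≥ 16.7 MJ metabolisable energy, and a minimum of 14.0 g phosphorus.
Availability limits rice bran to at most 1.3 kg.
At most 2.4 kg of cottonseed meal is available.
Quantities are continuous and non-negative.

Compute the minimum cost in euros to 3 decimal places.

€0.377

Set it up as a linear program. Let x1 = kg of oat hulls, x2 = kg of canola meal, x3 = kg of cottonseed meal, x4 = kg of rice bran, x5 = kg of fish meal.
Minimize 0.12x1 + 0.46x2 + 0.45x3 + 0.23x4 + 1.84x5 with:
  4.1x1 + 10.8x2 + 9x3 + 10.8x4 + 12.9x5 ≥ 16.7   (metabolisable energy)
  1.2x1 + 11.9x2 + 12.1x3 + 16x4 + 26.9x5 ≥ 14   (phosphorus)
  x4 ≤ 1.3
  x3 ≤ 2.4
  x1, x2, x3, x4, x5 ≥ 0.
The optimal basis is {oat hulls, rice bran}; canola meal, cottonseed meal, fish meal drop out. There the metabolisable energy and the rice bran cap constraints are tight.
So oat hulls = 0.6488 kg, rice bran = 1.3 kg.
Objective = 0.12·0.6488 + 0.23·1.3 = 0.37686.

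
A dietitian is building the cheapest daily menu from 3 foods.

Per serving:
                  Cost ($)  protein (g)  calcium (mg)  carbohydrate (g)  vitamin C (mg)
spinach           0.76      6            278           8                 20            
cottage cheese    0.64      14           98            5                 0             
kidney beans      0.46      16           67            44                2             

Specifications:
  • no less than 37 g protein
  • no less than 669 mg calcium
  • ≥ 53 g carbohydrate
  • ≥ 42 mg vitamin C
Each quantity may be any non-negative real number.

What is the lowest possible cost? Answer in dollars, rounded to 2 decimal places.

$2.26

Set it up as a linear program. Let x1 = servings of spinach, x2 = servings of cottage cheese, x3 = servings of kidney beans.
Minimise 0.76x1 + 0.64x2 + 0.46x3 with:
  6x1 + 14x2 + 16x3 ≥ 37   (protein)
  278x1 + 98x2 + 67x3 ≥ 669   (calcium)
  8x1 + 5x2 + 44x3 ≥ 53   (carbohydrate)
  20x1 + 2x3 ≥ 42   (vitamin C)
  x1, x2, x3 ≥ 0.
The minimum-cost mix takes nothing from cottage cheese — only spinach, kidney beans. There the protein and calcium constraints are tight.
So spinach = 2.033 servings, kidney beans = 1.55 servings.
Total cost: 0.76·2.033 + 0.46·1.55 = 2.2581.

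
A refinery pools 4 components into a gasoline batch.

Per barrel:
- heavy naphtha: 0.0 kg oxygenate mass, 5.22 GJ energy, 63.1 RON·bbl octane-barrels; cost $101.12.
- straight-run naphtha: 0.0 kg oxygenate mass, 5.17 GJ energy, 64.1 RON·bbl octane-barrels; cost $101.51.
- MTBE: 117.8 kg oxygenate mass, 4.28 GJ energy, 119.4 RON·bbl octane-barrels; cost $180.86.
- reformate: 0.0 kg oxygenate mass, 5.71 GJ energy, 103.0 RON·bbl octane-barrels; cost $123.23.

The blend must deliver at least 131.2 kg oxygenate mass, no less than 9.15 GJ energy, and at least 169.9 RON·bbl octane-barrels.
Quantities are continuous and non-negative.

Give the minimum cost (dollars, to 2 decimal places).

$286.34

This is a linear program. Let x1 = barrels of heavy naphtha, x2 = barrels of straight-run naphtha, x3 = barrels of MTBE, x4 = barrels of reformate.
min 101.12x1 + 101.51x2 + 180.86x3 + 123.23x4 s.t.:
  117.8x3 ≥ 131.2   (oxygenate mass)
  5.22x1 + 5.17x2 + 4.28x3 + 5.71x4 ≥ 9.15   (energy)
  63.1x1 + 64.1x2 + 119.4x3 + 103x4 ≥ 169.9   (octane-barrels)
  x1, x2, x3, x4 ≥ 0.
The optimal basis is {heavy naphtha, MTBE}; straight-run naphtha, reformate drop out. Binding constraints: oxygenate mass and energy.
So heavy naphtha = 0.839682 barrels, MTBE = 1.11375 barrels.
Total cost: 101.12·0.839682 + 180.86·1.11375 = 286.3415.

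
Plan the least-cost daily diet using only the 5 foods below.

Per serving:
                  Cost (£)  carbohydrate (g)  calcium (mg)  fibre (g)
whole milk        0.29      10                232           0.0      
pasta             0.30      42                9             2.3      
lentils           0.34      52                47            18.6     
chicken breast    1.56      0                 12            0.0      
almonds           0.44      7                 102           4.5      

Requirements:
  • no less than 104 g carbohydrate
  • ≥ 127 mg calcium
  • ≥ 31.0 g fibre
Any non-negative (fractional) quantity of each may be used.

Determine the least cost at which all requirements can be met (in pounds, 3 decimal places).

£0.713

Set it up as a linear program. Let x1 = servings of whole milk, x2 = servings of pasta, x3 = servings of lentils, x4 = servings of chicken breast, x5 = servings of almonds.
min 0.29x1 + 0.3x2 + 0.34x3 + 1.56x4 + 0.44x5 with:
  10x1 + 42x2 + 52x3 + 7x5 ≥ 104   (carbohydrate)
  232x1 + 9x2 + 47x3 + 12x4 + 102x5 ≥ 127   (calcium)
  2.3x2 + 18.6x3 + 4.5x5 ≥ 31   (fibre)
  x1, x2, x3, x4, x5 ≥ 0.
At the optimum only whole milk, lentils are positive (pasta, chicken breast, almonds = 0). The carbohydrate and calcium requirements are met with equality.
Optimal quantities: whole milk = 0.148 servings, lentils = 1.972 servings.
Total cost: 0.29·0.148 + 0.34·1.972 = 0.71340.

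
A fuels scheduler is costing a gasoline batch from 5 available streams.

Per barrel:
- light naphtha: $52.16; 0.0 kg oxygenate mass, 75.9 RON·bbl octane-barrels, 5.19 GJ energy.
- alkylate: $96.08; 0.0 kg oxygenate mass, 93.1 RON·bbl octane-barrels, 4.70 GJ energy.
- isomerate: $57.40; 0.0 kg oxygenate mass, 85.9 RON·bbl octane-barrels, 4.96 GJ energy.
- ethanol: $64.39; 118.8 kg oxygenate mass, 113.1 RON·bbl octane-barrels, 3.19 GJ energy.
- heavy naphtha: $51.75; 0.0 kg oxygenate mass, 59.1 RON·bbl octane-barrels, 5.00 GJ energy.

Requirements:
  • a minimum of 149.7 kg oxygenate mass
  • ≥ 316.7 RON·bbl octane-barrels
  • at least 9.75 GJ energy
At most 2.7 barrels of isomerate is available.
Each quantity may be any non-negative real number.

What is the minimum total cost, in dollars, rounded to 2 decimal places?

$182.70

Let x1 = barrels of light naphtha, x2 = barrels of alkylate, x3 = barrels of isomerate, x4 = barrels of ethanol, x5 = barrels of heavy naphtha.
min 52.16x1 + 96.08x2 + 57.4x3 + 64.39x4 + 51.75x5 subject to:
  118.8x4 ≥ 149.7   (oxygenate mass)
  75.9x1 + 93.1x2 + 85.9x3 + 113.1x4 + 59.1x5 ≥ 316.7   (octane-barrels)
  5.19x1 + 4.7x2 + 4.96x3 + 3.19x4 + 5x5 ≥ 9.75   (energy)
  x3 ≤ 2.7
  x1, x2, x3, x4, x5 ≥ 0.
At the optimum only light naphtha, ethanol are positive (alkylate, isomerate, heavy naphtha = 0). There the octane-barrels and energy constraints are tight.
That vertex is x1 = 0.26808, x4 = 2.6203.
Objective = 52.16·0.26808 + 64.39·2.6203 = 182.7042.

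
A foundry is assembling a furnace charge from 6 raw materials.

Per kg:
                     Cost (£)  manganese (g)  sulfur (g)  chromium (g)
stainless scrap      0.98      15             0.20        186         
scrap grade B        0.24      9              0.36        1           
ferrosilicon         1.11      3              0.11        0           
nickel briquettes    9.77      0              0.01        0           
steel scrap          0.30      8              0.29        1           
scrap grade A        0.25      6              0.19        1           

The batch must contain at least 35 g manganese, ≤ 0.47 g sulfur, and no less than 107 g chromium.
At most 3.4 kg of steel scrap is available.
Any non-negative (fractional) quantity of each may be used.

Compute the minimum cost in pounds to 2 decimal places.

£2.28

This is a linear program. Let x1 = kg of stainless scrap, x2 = kg of scrap grade B, x3 = kg of ferrosilicon, x4 = kg of nickel briquettes, x5 = kg of steel scrap, x6 = kg of scrap grade A.
min 0.98x1 + 0.24x2 + 1.11x3 + 9.77x4 + 0.3x5 + 0.25x6 subject to:
  15x1 + 9x2 + 3x3 + 8x5 + 6x6 ≥ 35   (manganese)
  0.2x1 + 0.36x2 + 0.11x3 + 0.01x4 + 0.29x5 + 0.19x6 ≤ 0.47   (sulfur)
  186x1 + 1x2 + 1x5 + 1x6 ≥ 107   (chromium)
  x5 ≤ 3.4
  x1, x2, x3, x4, x5, x6 ≥ 0.
The optimal basis is {stainless scrap, scrap grade B}; ferrosilicon, nickel briquettes, steel scrap, scrap grade A drop out. Binding constraints: manganese and sulfur.
Optimal quantities: stainless scrap = 2.325 kg, scrap grade B = 0.01389 kg.
Total cost: 0.98·2.325 + 0.24·0.01389 = 2.2818.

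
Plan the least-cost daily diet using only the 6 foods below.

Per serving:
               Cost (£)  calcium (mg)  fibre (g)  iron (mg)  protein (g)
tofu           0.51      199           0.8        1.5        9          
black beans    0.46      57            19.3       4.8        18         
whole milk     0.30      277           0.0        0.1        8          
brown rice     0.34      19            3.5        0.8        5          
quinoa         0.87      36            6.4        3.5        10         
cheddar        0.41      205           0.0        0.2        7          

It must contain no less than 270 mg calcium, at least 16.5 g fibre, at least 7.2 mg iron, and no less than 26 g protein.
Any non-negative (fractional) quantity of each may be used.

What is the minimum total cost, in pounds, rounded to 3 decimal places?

£0.884

Treat it as an LP. Let x1 = servings of tofu, x2 = servings of black beans, x3 = servings of whole milk, x4 = servings of brown rice, x5 = servings of quinoa, x6 = servings of cheddar.
Minimize 0.51x1 + 0.46x2 + 0.3x3 + 0.34x4 + 0.87x5 + 0.41x6 with:
  199x1 + 57x2 + 277x3 + 19x4 + 36x5 + 205x6 ≥ 270   (calcium)
  0.8x1 + 19.3x2 + 3.5x4 + 6.4x5 ≥ 16.5   (fibre)
  1.5x1 + 4.8x2 + 0.1x3 + 0.8x4 + 3.5x5 + 0.2x6 ≥ 7.2   (iron)
  9x1 + 18x2 + 8x3 + 5x4 + 10x5 + 7x6 ≥ 26   (protein)
  x1, x2, x3, x4, x5, x6 ≥ 0.
The minimum-cost mix takes nothing from tofu, brown rice, quinoa, cheddar — only black beans, whole milk. Binding constraints: calcium and iron.
That vertex is x2 = 1.486, x3 = 0.6689.
Cost = 0.46·1.486 + 0.3·0.6689 = 0.88423.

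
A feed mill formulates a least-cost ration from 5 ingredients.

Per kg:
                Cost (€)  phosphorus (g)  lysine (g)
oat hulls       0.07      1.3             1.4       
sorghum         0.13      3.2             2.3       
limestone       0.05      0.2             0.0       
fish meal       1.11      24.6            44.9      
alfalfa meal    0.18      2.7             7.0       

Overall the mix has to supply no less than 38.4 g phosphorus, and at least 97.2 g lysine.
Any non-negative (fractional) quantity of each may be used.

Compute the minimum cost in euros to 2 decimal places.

€2.40

Let x1 = kg of oat hulls, x2 = kg of sorghum, x3 = kg of limestone, x4 = kg of fish meal, x5 = kg of alfalfa meal.
Minimize 0.07x1 + 0.13x2 + 0.05x3 + 1.11x4 + 0.18x5 subject to:
  1.3x1 + 3.2x2 + 0.2x3 + 24.6x4 + 2.7x5 ≥ 38.4   (phosphorus)
  1.4x1 + 2.3x2 + 44.9x4 + 7x5 ≥ 97.2   (lysine)
  x1, x2, x3, x4, x5 ≥ 0.
At the optimum only fish meal is positive (oat hulls, sorghum, limestone, alfalfa meal = 0). There the lysine constraint is tight.
That vertex is x4 = 2.165.
Cost = 1.11·2.165 = 2.4032.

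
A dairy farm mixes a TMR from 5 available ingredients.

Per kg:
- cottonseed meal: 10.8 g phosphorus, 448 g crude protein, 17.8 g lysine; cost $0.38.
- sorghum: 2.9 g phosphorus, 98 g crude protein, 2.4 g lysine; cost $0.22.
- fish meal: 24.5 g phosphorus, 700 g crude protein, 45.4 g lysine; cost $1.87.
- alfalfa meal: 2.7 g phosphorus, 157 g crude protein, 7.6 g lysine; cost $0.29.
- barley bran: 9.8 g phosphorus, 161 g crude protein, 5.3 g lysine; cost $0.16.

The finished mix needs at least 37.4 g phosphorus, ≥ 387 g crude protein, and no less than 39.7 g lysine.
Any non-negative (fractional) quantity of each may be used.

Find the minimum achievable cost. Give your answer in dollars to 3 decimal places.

$0.942

Let x1 = kg of cottonseed meal, x2 = kg of sorghum, x3 = kg of fish meal, x4 = kg of alfalfa meal, x5 = kg of barley bran.
Minimize 0.38x1 + 0.22x2 + 1.87x3 + 0.29x4 + 0.16x5 with:
  10.8x1 + 2.9x2 + 24.5x3 + 2.7x4 + 9.8x5 ≥ 37.4   (phosphorus)
  448x1 + 98x2 + 700x3 + 157x4 + 161x5 ≥ 387   (crude protein)
  17.8x1 + 2.4x2 + 45.4x3 + 7.6x4 + 5.3x5 ≥ 39.7   (lysine)
  x1, x2, x3, x4, x5 ≥ 0.
The cheapest feasible vertex uses only cottonseed meal, barley bran; sorghum, fish meal, alfalfa meal are not used. There the phosphorus and lysine constraints are tight.
That vertex is x1 = 1.628, x5 = 2.022.
Objective = 0.38·1.628 + 0.16·2.022 = 0.94216.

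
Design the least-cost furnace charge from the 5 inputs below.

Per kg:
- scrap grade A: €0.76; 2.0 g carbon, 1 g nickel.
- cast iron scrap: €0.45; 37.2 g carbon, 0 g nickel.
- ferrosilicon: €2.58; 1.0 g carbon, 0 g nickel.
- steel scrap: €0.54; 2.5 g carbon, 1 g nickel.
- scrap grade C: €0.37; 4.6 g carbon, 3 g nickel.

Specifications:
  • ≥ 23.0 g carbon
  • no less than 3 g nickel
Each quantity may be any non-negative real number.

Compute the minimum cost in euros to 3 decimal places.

€0.593

Treat it as an LP. Let x1 = kg of scrap grade A, x2 = kg of cast iron scrap, x3 = kg of ferrosilicon, x4 = kg of steel scrap, x5 = kg of scrap grade C.
Minimize 0.76x1 + 0.45x2 + 2.58x3 + 0.54x4 + 0.37x5 with:
  2x1 + 37.2x2 + 1x3 + 2.5x4 + 4.6x5 ≥ 23   (carbon)
  1x1 + 1x4 + 3x5 ≥ 3   (nickel)
  x1, x2, x3, x4, x5 ≥ 0.
At the optimum only cast iron scrap, scrap grade C are positive (scrap grade A, ferrosilicon, steel scrap = 0). There the carbon and nickel constraints are tight.
Optimal quantities: cast iron scrap = 0.4946 kg, scrap grade C = 1 kg.
Hence cost = 0.45·0.4946 + 0.37·1 = €0.59257.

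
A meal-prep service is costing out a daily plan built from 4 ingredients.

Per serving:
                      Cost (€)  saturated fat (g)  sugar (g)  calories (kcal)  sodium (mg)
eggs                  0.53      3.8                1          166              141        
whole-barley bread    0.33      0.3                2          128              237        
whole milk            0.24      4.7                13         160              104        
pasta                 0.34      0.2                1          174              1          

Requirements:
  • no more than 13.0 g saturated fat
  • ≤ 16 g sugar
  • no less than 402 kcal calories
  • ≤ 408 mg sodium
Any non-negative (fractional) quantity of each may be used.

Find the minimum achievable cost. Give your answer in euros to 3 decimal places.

Let x1 = servings of eggs, x2 = servings of whole-barley bread, x3 = servings of whole milk, x4 = servings of pasta.
Minimise 0.53x1 + 0.33x2 + 0.24x3 + 0.34x4 s.t.:
  3.8x1 + 0.3x2 + 4.7x3 + 0.2x4 ≤ 13   (saturated fat)
  1x1 + 2x2 + 13x3 + 1x4 ≤ 16   (sugar)
  166x1 + 128x2 + 160x3 + 174x4 ≥ 402   (calories)
  141x1 + 237x2 + 104x3 + 1x4 ≤ 408   (sodium)
  x1, x2, x3, x4 ≥ 0.
The minimum-cost mix takes nothing from eggs, whole-barley bread — only whole milk, pasta. The sugar and calories requirements are met with equality.
That vertex is x3 = 1.133, x4 = 1.268.
Objective = 0.24·1.133 + 0.34·1.268 = 0.70304.

€0.703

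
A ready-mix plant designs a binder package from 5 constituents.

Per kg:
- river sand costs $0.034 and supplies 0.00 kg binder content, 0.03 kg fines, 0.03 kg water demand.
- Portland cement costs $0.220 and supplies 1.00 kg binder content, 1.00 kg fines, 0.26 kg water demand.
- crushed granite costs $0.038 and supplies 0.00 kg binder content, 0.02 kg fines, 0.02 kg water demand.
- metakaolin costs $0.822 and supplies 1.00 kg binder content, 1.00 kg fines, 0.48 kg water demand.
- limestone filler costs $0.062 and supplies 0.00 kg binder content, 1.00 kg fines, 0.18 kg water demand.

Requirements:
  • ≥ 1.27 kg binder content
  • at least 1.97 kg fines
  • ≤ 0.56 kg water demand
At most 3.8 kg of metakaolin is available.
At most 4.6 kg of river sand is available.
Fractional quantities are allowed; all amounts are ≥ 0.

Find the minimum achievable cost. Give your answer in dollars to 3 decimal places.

$0.323

Treat it as an LP. Let x1 = kg of river sand, x2 = kg of Portland cement, x3 = kg of crushed granite, x4 = kg of metakaolin, x5 = kg of limestone filler.
Minimize 0.034x1 + 0.22x2 + 0.038x3 + 0.822x4 + 0.062x5 subject to:
  1x2 + 1x4 ≥ 1.27   (binder content)
  0.03x1 + 1x2 + 0.02x3 + 1x4 + 1x5 ≥ 1.97   (fines)
  0.03x1 + 0.26x2 + 0.02x3 + 0.48x4 + 0.18x5 ≤ 0.56   (water demand)
  x4 ≤ 3.8
  x1 ≤ 4.6
  x1, x2, x3, x4, x5 ≥ 0.
The minimum-cost mix takes nothing from river sand, crushed granite, metakaolin — only Portland cement, limestone filler. There the binder content and fines constraints are tight.
Optimal quantities: Portland cement = 1.27 kg, limestone filler = 0.7 kg.
Cost = 0.22·1.27 + 0.062·0.7 = 0.32280.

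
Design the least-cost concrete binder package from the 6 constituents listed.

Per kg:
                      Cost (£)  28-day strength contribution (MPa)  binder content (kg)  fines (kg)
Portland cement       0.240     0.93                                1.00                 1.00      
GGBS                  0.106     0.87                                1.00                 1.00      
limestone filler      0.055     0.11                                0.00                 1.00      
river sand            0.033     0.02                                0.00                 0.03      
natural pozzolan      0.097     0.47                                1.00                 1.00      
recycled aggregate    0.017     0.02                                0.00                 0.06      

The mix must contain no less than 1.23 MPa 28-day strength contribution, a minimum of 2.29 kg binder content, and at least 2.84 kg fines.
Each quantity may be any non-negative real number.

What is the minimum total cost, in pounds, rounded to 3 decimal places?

Treat it as an LP. Let x1 = kg of Portland cement, x2 = kg of GGBS, x3 = kg of limestone filler, x4 = kg of river sand, x5 = kg of natural pozzolan, x6 = kg of recycled aggregate.
Minimize 0.24x1 + 0.106x2 + 0.055x3 + 0.033x4 + 0.097x5 + 0.017x6 subject to:
  0.93x1 + 0.87x2 + 0.11x3 + 0.02x4 + 0.47x5 + 0.02x6 ≥ 1.23   (28-day strength contribution)
  1x1 + 1x2 + 1x5 ≥ 2.29   (binder content)
  1x1 + 1x2 + 1x3 + 0.03x4 + 1x5 + 0.06x6 ≥ 2.84   (fines)
  x1, x2, x3, x4, x5, x6 ≥ 0.
The optimal basis is {GGBS, limestone filler, natural pozzolan}; Portland cement, river sand, recycled aggregate drop out. Binding constraints: 28-day strength contribution, binder content, fines.
Optimal quantities: GGBS = 0.233 kg, limestone filler = 0.55 kg, natural pozzolan = 2.057 kg.
Objective = 0.106·0.233 + 0.055·0.55 + 0.097·2.057 = 0.25448.

£0.254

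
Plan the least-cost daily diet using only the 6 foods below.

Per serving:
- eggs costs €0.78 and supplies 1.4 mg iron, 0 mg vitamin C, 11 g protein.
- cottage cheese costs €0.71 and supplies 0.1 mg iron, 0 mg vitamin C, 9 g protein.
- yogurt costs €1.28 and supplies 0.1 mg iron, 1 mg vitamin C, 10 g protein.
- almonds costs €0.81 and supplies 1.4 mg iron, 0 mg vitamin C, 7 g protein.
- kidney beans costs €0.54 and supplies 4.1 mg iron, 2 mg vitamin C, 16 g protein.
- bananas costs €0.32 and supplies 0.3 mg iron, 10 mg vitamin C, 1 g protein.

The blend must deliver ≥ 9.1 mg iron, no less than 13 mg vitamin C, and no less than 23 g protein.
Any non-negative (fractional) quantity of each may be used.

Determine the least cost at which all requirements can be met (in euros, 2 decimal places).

€1.44

Treat it as an LP. Let x1 = servings of eggs, x2 = servings of cottage cheese, x3 = servings of yogurt, x4 = servings of almonds, x5 = servings of kidney beans, x6 = servings of bananas.
min 0.78x1 + 0.71x2 + 1.28x3 + 0.81x4 + 0.54x5 + 0.32x6 subject to:
  1.4x1 + 0.1x2 + 0.1x3 + 1.4x4 + 4.1x5 + 0.3x6 ≥ 9.1   (iron)
  1x3 + 2x5 + 10x6 ≥ 13   (vitamin C)
  11x1 + 9x2 + 10x3 + 7x4 + 16x5 + 1x6 ≥ 23   (protein)
  x1, x2, x3, x4, x5, x6 ≥ 0.
The cheapest feasible vertex uses only kidney beans, bananas; eggs, cottage cheese, yogurt, almonds are not used. There the iron and vitamin C constraints are tight.
Solving gives x5 = 2.156, x6 = 0.8688.
Objective = 0.54·2.156 + 0.32·0.8688 = 1.4423.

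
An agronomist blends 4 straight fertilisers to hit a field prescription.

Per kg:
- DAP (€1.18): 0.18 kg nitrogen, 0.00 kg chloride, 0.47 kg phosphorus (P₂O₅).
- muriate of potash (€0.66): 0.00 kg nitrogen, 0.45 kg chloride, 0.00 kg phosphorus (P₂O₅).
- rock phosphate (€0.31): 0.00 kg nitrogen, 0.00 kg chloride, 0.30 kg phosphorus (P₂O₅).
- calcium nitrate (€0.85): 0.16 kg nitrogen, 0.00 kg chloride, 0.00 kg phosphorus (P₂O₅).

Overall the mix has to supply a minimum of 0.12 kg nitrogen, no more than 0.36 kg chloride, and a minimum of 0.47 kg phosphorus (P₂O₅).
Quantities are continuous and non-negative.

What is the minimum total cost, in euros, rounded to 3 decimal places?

Let x1 = kg of DAP, x2 = kg of muriate of potash, x3 = kg of rock phosphate, x4 = kg of calcium nitrate.
Minimize 1.18x1 + 0.66x2 + 0.31x3 + 0.85x4 with:
  0.18x1 + 0.16x4 ≥ 0.12   (nitrogen)
  0.45x2 ≤ 0.36   (chloride)
  0.47x1 + 0.3x3 ≥ 0.47   (phosphorus (P₂O₅))
  x1, x2, x3, x4 ≥ 0.
At the optimum only DAP, rock phosphate are positive (muriate of potash, calcium nitrate = 0). There the nitrogen and phosphorus (P₂O₅) constraints are tight.
That vertex is x1 = 0.6667, x3 = 0.5222.
Objective = 1.18·0.6667 + 0.31·0.5222 = 0.94859.

€0.949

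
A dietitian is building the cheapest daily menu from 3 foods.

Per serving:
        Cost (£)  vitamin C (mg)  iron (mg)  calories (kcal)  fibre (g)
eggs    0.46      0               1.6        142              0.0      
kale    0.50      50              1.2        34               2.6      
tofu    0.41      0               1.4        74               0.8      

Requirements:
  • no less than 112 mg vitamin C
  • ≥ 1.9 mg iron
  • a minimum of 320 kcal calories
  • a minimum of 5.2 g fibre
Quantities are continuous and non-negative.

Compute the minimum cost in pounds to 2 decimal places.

Let x1 = servings of eggs, x2 = servings of kale, x3 = servings of tofu.
Minimize 0.46x1 + 0.5x2 + 0.41x3 with:
  50x2 ≥ 112   (vitamin C)
  1.6x1 + 1.2x2 + 1.4x3 ≥ 1.9   (iron)
  142x1 + 34x2 + 74x3 ≥ 320   (calories)
  2.6x2 + 0.8x3 ≥ 5.2   (fibre)
  x1, x2, x3 ≥ 0.
At the optimum only eggs, kale are positive (tofu = 0). The vitamin C and calories requirements are met with equality.
Optimal quantities: eggs = 1.717 servings, kale = 2.24 servings.
Cost = 0.46·1.717 + 0.5·2.24 = 1.9098.

£1.91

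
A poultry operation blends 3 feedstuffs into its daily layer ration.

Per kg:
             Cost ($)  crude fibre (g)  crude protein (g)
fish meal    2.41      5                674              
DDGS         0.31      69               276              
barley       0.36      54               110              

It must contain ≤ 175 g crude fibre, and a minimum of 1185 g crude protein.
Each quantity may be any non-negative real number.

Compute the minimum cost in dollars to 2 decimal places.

Let x1 = kg of fish meal, x2 = kg of DDGS, x3 = kg of barley.
min 2.41x1 + 0.31x2 + 0.36x3 with:
  5x1 + 69x2 + 54x3 ≤ 175   (crude fibre)
  674x1 + 276x2 + 110x3 ≥ 1185   (crude protein)
  x1, x2, x3 ≥ 0.
The cheapest feasible vertex uses only fish meal, DDGS; barley is not used. Binding constraints: crude fibre and crude protein.
Solving gives x1 = 0.7416, x2 = 2.482.
Cost = 2.41·0.7416 + 0.31·2.482 = 2.5567.

$2.56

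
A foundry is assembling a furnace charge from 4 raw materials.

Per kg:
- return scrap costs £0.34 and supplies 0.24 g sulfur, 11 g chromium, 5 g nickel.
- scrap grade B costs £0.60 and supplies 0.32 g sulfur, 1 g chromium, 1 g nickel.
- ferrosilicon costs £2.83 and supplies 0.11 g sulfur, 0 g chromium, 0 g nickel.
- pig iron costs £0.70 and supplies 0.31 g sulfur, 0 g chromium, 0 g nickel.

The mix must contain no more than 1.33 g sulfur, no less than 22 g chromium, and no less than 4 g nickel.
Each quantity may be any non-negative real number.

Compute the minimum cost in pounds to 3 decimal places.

£0.680

Let x1 = kg of return scrap, x2 = kg of scrap grade B, x3 = kg of ferrosilicon, x4 = kg of pig iron.
Minimize 0.34x1 + 0.6x2 + 2.83x3 + 0.7x4 subject to:
  0.24x1 + 0.32x2 + 0.11x3 + 0.31x4 ≤ 1.33   (sulfur)
  11x1 + 1x2 ≥ 22   (chromium)
  5x1 + 1x2 ≥ 4   (nickel)
  x1, x2, x3, x4 ≥ 0.
The optimal basis is {return scrap}; scrap grade B, ferrosilicon, pig iron drop out. Binding constraint: chromium.
So return scrap = 2 kg.
Total cost: 0.34·2 = 0.68000.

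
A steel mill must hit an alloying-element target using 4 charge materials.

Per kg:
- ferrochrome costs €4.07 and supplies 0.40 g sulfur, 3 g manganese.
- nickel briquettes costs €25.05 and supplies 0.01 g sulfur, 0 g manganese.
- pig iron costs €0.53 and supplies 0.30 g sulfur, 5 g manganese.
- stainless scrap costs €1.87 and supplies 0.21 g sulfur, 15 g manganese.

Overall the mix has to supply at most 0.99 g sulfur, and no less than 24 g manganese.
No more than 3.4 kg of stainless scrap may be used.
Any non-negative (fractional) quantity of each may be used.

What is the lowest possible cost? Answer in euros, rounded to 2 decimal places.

This is a linear program. Let x1 = kg of ferrochrome, x2 = kg of nickel briquettes, x3 = kg of pig iron, x4 = kg of stainless scrap.
min 4.07x1 + 25.05x2 + 0.53x3 + 1.87x4 s.t.:
  0.4x1 + 0.01x2 + 0.3x3 + 0.21x4 ≤ 0.99   (sulfur)
  3x1 + 5x3 + 15x4 ≥ 24   (manganese)
  x4 ≤ 3.4
  x1, x2, x3, x4 ≥ 0.
At the optimum only pig iron, stainless scrap are positive (ferrochrome, nickel briquettes = 0). There the sulfur and manganese constraints are tight.
That vertex is x3 = 2.843, x4 = 0.6522.
Objective = 0.53·2.843 + 1.87·0.6522 = 2.7264.

€2.73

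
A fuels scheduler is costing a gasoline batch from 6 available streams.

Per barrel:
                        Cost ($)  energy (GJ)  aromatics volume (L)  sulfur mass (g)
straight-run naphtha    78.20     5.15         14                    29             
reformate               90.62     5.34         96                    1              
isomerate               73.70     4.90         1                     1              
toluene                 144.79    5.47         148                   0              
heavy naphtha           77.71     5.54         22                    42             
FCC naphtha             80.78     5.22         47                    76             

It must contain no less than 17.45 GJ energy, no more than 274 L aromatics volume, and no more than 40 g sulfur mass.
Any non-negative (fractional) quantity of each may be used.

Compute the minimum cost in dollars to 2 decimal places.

Let x1 = barrels of straight-run naphtha, x2 = barrels of reformate, x3 = barrels of isomerate, x4 = barrels of toluene, x5 = barrels of heavy naphtha, x6 = barrels of FCC naphtha.
min 78.2x1 + 90.62x2 + 73.7x3 + 144.79x4 + 77.71x5 + 80.78x6 s.t.:
  5.15x1 + 5.34x2 + 4.9x3 + 5.47x4 + 5.54x5 + 5.22x6 ≥ 17.45   (energy)
  14x1 + 96x2 + 1x3 + 148x4 + 22x5 + 47x6 ≤ 274   (aromatics volume)
  29x1 + 1x2 + 1x3 + 42x5 + 76x6 ≤ 40   (sulfur mass)
  x1, x2, x3, x4, x5, x6 ≥ 0.
The minimum-cost mix takes nothing from straight-run naphtha, reformate, toluene, FCC naphtha — only isomerate, heavy naphtha. There the energy and sulfur mass constraints are tight.
That vertex is x3 = 2.55318, x5 = 0.891591.
Hence cost = 73.7·2.55318 + 77.71·0.891591 = $257.4549.

$257.45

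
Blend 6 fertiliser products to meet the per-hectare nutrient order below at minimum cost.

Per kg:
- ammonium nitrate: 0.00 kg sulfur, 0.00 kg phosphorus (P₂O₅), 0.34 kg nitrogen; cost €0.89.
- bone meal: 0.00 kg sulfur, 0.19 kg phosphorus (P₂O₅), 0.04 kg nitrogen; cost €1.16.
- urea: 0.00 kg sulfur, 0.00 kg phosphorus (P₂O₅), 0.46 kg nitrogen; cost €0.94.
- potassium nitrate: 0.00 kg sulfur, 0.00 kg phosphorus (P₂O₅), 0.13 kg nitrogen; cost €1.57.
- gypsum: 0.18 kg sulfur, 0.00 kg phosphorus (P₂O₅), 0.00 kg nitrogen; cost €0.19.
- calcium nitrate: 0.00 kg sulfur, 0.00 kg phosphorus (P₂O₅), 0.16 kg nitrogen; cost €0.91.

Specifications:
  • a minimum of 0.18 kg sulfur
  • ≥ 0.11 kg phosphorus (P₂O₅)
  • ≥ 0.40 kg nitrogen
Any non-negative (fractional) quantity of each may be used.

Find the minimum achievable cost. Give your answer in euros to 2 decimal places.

€1.63

Treat it as an LP. Let x1 = kg of ammonium nitrate, x2 = kg of bone meal, x3 = kg of urea, x4 = kg of potassium nitrate, x5 = kg of gypsum, x6 = kg of calcium nitrate.
Minimize 0.89x1 + 1.16x2 + 0.94x3 + 1.57x4 + 0.19x5 + 0.91x6 s.t.:
  0.18x5 ≥ 0.18   (sulfur)
  0.19x2 ≥ 0.11   (phosphorus (P₂O₅))
  0.34x1 + 0.04x2 + 0.46x3 + 0.13x4 + 0.16x6 ≥ 0.4   (nitrogen)
  x1, x2, x3, x4, x5, x6 ≥ 0.
At the optimum only bone meal, urea, gypsum are positive (ammonium nitrate, potassium nitrate, calcium nitrate = 0). Binding constraints: sulfur, phosphorus (P₂O₅), nitrogen.
That vertex is x2 = 0.5789, x3 = 0.8192, x5 = 1.
Hence cost = 1.16·0.5789 + 0.94·0.8192 + 0.19·1 = €1.6316.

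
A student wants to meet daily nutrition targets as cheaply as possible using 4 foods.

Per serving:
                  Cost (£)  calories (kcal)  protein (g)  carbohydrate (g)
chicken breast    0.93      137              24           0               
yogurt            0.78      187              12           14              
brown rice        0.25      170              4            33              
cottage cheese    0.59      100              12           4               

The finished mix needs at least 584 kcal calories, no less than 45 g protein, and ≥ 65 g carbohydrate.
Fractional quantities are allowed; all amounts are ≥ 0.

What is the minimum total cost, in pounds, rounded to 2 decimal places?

£1.95

This is a linear program. Let x1 = servings of chicken breast, x2 = servings of yogurt, x3 = servings of brown rice, x4 = servings of cottage cheese.
Minimise 0.93x1 + 0.78x2 + 0.25x3 + 0.59x4 subject to:
  137x1 + 187x2 + 170x3 + 100x4 ≥ 584   (calories)
  24x1 + 12x2 + 4x3 + 12x4 ≥ 45   (protein)
  14x2 + 33x3 + 4x4 ≥ 65   (carbohydrate)
  x1, x2, x3, x4 ≥ 0.
At the optimum only chicken breast, brown rice are positive (yogurt, cottage cheese = 0). Binding constraints: calories and protein.
Optimal quantities: chicken breast = 1.5045 servings, brown rice = 2.2228 servings.
Cost = 0.93·1.5045 + 0.25·2.2228 = 1.9549.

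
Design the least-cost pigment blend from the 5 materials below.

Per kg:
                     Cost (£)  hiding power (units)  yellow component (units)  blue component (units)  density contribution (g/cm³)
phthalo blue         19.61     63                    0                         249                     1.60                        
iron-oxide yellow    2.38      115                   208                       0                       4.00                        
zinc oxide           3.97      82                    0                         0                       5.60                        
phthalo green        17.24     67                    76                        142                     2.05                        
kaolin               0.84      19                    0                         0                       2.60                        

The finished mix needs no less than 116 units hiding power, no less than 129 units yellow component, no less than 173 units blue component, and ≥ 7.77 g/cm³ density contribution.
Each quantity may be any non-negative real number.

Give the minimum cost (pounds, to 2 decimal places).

£16.45

Set it up as a linear program. Let x1 = kg of phthalo blue, x2 = kg of iron-oxide yellow, x3 = kg of zinc oxide, x4 = kg of phthalo green, x5 = kg of kaolin.
min 19.61x1 + 2.38x2 + 3.97x3 + 17.24x4 + 0.84x5 subject to:
  63x1 + 115x2 + 82x3 + 67x4 + 19x5 ≥ 116   (hiding power)
  208x2 + 76x4 ≥ 129   (yellow component)
  249x1 + 142x4 ≥ 173   (blue component)
  1.6x1 + 4x2 + 5.6x3 + 2.05x4 + 2.6x5 ≥ 7.77   (density contribution)
  x1, x2, x3, x4, x5 ≥ 0.
The optimal basis is {phthalo blue, iron-oxide yellow, kaolin}; zinc oxide, phthalo green drop out. There the yellow component, blue component, density contribution constraints are tight.
So phthalo blue = 0.6948 kg, iron-oxide yellow = 0.6202 kg, kaolin = 1.607 kg.
Total cost: 19.61·0.6948 + 2.38·0.6202 + 0.84·1.607 = 16.4510.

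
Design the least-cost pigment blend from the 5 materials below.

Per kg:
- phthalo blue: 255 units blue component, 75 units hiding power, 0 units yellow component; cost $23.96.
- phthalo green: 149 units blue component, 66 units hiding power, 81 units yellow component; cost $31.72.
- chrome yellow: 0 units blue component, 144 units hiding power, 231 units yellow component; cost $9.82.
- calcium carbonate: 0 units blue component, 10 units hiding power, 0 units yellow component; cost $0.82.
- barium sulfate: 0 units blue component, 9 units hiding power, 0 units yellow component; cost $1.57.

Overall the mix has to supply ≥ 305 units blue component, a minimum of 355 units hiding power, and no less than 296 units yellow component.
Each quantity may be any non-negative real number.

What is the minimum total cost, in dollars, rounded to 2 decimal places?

$46.75

Treat it as an LP. Let x1 = kg of phthalo blue, x2 = kg of phthalo green, x3 = kg of chrome yellow, x4 = kg of calcium carbonate, x5 = kg of barium sulfate.
min 23.96x1 + 31.72x2 + 9.82x3 + 0.82x4 + 1.57x5 s.t.:
  255x1 + 149x2 ≥ 305   (blue component)
  75x1 + 66x2 + 144x3 + 10x4 + 9x5 ≥ 355   (hiding power)
  81x2 + 231x3 ≥ 296   (yellow component)
  x1, x2, x3, x4, x5 ≥ 0.
The cheapest feasible vertex uses only phthalo blue, chrome yellow; phthalo green, calcium carbonate, barium sulfate are not used. The blue component and hiding power requirements are met with equality.
Solving gives x1 = 1.1961, x3 = 1.8423.
Cost = 23.96·1.1961 + 9.82·1.8423 = 46.7499.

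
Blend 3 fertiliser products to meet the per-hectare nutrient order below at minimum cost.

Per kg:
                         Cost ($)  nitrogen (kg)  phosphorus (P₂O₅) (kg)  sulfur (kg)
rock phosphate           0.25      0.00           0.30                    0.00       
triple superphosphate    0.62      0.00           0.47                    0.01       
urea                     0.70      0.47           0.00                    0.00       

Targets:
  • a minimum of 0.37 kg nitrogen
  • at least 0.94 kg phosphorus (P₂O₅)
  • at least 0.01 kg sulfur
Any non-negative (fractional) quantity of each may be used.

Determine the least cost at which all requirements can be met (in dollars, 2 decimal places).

$1.56

Let x1 = kg of rock phosphate, x2 = kg of triple superphosphate, x3 = kg of urea.
Minimize 0.25x1 + 0.62x2 + 0.7x3 with:
  0.47x3 ≥ 0.37   (nitrogen)
  0.3x1 + 0.47x2 ≥ 0.94   (phosphorus (P₂O₅))
  0.01x2 ≥ 0.01   (sulfur)
  x1, x2, x3 ≥ 0.
The optimal mix uses every input. The nitrogen, phosphorus (P₂O₅), sulfur requirements are met with equality.
So rock phosphate = 1.567 kg, triple superphosphate = 1 kg, urea = 0.7872 kg.
Cost = 0.25·1.567 + 0.62·1 + 0.7·0.7872 = 1.5628.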